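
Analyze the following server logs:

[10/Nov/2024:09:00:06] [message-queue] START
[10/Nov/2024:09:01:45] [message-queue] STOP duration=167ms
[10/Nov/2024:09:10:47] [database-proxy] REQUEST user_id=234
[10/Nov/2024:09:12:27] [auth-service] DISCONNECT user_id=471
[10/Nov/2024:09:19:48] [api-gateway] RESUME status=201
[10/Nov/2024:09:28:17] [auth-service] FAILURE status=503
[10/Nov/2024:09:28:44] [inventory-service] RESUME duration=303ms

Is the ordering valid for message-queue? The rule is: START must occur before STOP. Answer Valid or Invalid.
Valid

To validate ordering:

1. Required order: START → STOP
2. Rule: START must occur before STOP
3. Check actual order of events for message-queue
4. Result: Valid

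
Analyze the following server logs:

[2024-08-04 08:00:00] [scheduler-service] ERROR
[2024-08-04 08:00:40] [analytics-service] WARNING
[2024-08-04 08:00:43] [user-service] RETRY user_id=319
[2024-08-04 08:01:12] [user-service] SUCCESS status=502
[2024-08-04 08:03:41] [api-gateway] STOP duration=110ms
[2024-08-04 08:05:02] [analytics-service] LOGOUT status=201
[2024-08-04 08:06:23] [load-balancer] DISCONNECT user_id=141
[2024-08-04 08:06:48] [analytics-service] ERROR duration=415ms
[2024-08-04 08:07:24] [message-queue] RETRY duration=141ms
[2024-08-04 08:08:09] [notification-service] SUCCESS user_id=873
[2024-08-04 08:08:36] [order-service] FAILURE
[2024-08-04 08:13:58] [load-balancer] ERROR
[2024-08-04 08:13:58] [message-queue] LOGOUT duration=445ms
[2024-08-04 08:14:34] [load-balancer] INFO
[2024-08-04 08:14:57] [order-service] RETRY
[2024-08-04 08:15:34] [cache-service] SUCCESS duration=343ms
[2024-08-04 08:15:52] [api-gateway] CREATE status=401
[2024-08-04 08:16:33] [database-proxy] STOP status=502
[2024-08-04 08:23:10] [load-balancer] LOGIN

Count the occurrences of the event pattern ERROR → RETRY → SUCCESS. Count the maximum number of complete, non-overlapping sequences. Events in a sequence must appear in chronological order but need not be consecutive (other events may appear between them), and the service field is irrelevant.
3

To count sequences:

1. Look for pattern: ERROR → RETRY → SUCCESS
2. Greedily scan the log in chronological order, matching each sequence element in turn (ignoring service)
3. Each time the full pattern completes, increment the count and restart matching from the next event
4. Complete non-overlapping sequences found: 3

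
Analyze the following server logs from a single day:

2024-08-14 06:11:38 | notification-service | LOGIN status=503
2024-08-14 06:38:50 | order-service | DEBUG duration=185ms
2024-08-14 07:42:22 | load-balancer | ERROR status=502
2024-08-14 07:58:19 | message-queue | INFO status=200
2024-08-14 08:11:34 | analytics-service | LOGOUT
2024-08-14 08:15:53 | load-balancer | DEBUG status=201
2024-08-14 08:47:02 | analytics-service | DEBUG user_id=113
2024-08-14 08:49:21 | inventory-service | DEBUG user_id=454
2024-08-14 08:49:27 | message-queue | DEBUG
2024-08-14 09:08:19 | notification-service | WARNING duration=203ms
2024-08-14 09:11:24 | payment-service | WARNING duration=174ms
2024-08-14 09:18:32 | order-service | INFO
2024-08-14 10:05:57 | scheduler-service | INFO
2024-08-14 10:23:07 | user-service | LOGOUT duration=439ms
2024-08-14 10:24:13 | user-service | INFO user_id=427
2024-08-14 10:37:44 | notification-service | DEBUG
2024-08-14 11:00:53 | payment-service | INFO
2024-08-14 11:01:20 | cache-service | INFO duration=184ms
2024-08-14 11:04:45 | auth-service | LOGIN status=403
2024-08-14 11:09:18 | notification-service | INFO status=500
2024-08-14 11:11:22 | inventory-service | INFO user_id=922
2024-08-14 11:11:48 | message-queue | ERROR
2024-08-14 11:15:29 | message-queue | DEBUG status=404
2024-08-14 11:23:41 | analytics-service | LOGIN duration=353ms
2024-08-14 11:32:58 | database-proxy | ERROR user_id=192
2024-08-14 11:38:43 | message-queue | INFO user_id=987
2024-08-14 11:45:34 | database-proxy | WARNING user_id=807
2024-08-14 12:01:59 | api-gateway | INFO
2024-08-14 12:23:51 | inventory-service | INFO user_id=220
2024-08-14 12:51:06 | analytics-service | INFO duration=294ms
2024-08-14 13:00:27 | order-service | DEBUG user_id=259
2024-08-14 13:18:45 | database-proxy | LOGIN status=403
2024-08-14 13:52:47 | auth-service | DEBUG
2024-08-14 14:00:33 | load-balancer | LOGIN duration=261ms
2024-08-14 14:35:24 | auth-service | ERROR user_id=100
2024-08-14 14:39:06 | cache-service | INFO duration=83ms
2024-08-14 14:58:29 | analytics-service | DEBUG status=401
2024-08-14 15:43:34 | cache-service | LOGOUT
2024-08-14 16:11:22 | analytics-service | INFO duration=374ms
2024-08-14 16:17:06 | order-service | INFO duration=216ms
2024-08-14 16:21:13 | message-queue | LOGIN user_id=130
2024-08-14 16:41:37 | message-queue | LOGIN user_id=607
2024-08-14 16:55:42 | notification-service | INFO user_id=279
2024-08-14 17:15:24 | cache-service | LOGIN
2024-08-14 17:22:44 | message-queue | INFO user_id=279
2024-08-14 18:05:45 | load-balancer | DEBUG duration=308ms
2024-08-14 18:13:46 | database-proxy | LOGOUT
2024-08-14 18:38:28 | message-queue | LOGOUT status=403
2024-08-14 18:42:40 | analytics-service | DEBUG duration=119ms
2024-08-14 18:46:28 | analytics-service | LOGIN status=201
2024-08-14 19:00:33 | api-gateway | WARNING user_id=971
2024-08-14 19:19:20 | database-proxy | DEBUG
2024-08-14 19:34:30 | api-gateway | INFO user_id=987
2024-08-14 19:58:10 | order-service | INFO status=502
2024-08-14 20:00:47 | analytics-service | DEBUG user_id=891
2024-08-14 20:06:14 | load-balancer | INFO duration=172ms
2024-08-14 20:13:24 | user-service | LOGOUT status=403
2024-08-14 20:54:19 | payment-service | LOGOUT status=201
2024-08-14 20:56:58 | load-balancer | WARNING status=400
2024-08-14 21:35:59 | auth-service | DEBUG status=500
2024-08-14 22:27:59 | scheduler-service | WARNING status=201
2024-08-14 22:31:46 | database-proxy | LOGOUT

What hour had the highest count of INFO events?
11

To find the peak hour:

1. Group all INFO events by hour
2. Count events in each hour
3. Find hour with maximum count
4. Peak hour: 11 (with 5 events)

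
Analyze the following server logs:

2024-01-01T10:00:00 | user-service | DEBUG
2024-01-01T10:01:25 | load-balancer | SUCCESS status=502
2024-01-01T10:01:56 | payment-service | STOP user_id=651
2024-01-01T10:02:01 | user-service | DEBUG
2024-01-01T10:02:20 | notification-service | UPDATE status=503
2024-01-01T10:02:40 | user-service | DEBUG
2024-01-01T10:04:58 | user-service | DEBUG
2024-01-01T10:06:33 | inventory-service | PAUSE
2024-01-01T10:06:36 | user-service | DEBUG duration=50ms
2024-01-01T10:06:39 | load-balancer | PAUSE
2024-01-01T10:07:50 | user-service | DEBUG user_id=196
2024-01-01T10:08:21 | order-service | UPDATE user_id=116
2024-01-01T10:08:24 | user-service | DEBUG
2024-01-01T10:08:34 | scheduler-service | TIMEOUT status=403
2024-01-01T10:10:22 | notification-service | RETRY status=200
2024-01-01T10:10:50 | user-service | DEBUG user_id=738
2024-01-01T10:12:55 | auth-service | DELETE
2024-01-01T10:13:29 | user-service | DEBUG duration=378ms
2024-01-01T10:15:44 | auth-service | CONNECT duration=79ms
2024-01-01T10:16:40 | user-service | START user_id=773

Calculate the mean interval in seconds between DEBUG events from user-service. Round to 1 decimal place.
101.1

To calculate average interval:

1. Find all DEBUG events for user-service in order
2. Calculate time gaps between consecutive events
3. Compute mean of gaps: 809 / 8 = 101.1 seconds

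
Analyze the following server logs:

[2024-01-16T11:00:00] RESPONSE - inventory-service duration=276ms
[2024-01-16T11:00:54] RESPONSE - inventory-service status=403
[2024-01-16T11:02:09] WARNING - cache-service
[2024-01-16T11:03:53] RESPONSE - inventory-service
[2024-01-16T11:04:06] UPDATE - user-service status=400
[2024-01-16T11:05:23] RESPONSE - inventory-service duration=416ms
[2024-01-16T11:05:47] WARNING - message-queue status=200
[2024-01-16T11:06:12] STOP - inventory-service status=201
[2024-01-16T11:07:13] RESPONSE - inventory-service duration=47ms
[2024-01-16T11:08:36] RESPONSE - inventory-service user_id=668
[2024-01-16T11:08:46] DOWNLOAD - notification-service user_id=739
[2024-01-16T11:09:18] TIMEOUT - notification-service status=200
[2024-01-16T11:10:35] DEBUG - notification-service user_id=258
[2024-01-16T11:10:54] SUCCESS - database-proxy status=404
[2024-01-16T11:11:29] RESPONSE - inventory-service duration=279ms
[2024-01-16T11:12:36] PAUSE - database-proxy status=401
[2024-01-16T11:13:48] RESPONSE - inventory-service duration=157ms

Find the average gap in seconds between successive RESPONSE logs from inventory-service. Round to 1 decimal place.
118.3

To calculate average interval:

1. Find all RESPONSE events for inventory-service in order
2. Calculate time gaps between consecutive events
3. Compute mean of gaps: 828 / 7 = 118.3 seconds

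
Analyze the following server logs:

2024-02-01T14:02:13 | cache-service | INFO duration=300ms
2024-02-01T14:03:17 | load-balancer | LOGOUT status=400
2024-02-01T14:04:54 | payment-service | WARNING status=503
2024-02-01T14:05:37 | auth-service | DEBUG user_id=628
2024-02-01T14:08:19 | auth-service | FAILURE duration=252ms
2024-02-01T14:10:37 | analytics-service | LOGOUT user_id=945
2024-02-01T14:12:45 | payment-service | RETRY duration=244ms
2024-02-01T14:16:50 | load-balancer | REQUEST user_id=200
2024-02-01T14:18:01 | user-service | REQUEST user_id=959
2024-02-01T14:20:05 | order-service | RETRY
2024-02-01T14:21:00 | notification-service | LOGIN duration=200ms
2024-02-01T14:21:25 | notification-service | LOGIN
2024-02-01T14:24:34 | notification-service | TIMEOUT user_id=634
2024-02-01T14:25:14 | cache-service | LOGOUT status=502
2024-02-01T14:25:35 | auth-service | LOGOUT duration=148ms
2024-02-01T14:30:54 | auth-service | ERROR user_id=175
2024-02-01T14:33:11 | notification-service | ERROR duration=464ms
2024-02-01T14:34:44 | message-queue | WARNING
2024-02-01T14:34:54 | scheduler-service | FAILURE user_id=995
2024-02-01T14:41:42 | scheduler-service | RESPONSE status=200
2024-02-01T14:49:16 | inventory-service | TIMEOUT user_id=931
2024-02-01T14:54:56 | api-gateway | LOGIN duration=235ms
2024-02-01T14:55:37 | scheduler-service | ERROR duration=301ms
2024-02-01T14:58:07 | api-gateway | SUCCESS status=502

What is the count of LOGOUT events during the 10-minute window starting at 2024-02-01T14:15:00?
0

To count events in the time window:

1. Window boundaries: 2024-02-01T14:15:00 to 2024-02-01T14:25:00
2. Filter for LOGOUT events within this window
3. Count matching events: 0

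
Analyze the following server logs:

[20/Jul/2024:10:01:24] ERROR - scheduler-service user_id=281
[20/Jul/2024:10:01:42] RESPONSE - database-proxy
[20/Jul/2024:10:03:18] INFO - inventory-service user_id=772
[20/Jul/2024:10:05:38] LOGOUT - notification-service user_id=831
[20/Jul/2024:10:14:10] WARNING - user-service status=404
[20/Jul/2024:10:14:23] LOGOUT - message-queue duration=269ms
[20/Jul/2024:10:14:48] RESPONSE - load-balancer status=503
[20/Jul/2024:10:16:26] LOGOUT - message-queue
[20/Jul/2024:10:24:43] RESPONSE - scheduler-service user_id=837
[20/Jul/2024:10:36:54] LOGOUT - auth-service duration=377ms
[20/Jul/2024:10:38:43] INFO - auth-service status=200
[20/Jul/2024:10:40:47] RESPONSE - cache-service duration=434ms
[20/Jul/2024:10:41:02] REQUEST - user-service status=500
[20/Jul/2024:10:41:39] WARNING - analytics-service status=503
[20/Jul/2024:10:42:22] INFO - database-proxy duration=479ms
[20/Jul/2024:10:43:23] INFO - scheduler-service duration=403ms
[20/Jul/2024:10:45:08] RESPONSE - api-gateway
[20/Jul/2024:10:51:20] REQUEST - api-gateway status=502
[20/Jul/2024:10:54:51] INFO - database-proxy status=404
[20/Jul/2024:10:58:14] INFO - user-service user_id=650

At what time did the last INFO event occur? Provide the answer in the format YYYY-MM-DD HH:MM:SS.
2024-07-20 10:58:14

To find the last event:

1. Filter for all INFO events
2. Sort by timestamp
3. Select the last one
4. Timestamp: 2024-07-20 10:58:14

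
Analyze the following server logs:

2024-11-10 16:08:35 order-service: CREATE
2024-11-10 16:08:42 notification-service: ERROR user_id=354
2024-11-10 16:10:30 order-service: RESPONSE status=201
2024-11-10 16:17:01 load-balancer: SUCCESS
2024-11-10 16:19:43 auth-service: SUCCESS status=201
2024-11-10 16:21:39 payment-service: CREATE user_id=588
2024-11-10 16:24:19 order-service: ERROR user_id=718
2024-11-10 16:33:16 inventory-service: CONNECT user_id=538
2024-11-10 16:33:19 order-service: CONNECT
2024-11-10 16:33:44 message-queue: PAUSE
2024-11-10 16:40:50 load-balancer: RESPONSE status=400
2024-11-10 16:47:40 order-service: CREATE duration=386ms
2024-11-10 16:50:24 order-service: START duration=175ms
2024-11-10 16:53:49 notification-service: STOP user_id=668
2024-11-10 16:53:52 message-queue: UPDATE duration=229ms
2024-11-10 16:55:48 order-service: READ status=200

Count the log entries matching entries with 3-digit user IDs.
5

To find matching entries:

1. Pattern to match: entries with 3-digit user IDs
2. Scan each log entry for the pattern
3. Count matches: 5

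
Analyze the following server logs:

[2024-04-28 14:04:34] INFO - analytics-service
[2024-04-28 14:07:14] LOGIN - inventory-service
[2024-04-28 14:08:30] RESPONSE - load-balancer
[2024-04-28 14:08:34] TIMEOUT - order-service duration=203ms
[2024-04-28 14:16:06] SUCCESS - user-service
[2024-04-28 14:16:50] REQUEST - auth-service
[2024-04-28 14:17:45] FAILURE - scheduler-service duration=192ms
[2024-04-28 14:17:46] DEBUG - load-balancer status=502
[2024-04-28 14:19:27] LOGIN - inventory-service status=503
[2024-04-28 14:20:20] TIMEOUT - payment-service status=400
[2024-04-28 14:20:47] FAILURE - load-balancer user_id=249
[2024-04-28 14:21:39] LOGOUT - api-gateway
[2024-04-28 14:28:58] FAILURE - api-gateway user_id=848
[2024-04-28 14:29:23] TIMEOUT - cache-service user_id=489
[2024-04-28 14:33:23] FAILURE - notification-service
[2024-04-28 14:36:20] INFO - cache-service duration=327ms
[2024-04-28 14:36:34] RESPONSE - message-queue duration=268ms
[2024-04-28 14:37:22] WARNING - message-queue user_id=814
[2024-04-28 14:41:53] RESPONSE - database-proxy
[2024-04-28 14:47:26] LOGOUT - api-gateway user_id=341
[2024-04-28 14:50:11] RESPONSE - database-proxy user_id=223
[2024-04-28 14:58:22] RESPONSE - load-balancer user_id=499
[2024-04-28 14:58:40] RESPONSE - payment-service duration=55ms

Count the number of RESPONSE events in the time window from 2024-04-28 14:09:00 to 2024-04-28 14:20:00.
0

To count events in the time window:

1. Window boundaries: 2024-04-28 14:09:00 to 2024-04-28 14:20:00
2. Filter for RESPONSE events within this window
3. Count matching events: 0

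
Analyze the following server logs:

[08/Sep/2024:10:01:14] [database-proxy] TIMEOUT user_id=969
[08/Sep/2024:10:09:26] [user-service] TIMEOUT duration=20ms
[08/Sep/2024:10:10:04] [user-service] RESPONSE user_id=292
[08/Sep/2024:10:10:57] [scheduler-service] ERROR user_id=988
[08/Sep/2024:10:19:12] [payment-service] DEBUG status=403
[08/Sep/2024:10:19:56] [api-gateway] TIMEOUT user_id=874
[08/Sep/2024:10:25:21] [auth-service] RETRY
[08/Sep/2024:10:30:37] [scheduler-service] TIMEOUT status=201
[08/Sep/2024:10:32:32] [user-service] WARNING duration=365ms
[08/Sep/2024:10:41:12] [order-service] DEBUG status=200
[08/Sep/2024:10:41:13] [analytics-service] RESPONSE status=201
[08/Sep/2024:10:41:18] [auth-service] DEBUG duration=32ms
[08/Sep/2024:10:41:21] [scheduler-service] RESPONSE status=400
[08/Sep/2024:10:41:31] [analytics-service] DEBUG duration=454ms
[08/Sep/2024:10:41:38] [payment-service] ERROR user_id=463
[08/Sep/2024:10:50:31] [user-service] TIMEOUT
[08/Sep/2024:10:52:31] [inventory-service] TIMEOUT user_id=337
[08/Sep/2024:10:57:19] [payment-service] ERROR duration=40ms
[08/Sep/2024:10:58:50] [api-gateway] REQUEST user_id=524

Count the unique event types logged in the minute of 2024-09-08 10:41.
3

To count unique event types:

1. Filter events in the minute starting at 2024-09-08 10:41
2. Extract event types from matching entries
3. Count unique types: 3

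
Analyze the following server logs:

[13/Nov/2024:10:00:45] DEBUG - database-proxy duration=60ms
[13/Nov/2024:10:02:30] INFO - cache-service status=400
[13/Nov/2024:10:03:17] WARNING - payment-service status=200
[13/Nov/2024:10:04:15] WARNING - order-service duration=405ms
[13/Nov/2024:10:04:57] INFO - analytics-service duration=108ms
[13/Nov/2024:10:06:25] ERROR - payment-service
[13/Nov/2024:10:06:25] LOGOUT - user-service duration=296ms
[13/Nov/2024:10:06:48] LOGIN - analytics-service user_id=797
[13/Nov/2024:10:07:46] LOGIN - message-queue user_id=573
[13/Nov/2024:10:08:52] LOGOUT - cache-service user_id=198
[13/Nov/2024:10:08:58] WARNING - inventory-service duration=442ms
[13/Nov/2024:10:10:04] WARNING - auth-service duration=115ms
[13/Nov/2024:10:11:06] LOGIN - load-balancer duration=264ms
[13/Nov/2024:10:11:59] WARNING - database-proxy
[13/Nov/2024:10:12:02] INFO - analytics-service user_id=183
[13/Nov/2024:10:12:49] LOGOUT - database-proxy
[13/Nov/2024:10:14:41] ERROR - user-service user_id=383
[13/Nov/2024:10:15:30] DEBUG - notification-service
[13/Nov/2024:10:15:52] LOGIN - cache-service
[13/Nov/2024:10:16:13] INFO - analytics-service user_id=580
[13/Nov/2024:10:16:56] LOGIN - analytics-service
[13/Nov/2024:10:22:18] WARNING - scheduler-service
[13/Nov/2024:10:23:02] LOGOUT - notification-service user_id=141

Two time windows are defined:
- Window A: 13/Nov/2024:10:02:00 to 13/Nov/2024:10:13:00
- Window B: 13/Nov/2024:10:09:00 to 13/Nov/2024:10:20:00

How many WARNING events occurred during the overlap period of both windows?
2

To find overlap events:

1. Window A: 13/Nov/2024:10:02:00 to 13/Nov/2024:10:13:00
2. Window B: 13/Nov/2024:10:09:00 to 13/Nov/2024:10:20:00
3. Overlap period: 13/Nov/2024:10:09:00 to 13/Nov/2024:10:13:00
4. Count WARNING events in overlap: 2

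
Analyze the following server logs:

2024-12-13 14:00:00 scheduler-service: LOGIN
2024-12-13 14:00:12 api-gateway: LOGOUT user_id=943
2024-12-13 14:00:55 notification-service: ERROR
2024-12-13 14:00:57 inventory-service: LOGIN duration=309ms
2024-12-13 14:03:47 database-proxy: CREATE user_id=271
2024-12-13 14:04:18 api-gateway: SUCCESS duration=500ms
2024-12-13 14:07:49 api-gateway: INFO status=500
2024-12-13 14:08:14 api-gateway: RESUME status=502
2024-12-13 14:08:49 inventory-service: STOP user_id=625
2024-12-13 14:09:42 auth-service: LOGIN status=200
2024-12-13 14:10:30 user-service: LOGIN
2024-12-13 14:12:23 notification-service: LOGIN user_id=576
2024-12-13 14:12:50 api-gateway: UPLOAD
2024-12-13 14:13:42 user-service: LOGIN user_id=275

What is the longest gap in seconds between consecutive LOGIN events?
525

To find the longest gap:

1. Extract all LOGIN events in chronological order
2. Calculate time differences between consecutive events
3. Find the maximum difference
4. Longest gap: 525 seconds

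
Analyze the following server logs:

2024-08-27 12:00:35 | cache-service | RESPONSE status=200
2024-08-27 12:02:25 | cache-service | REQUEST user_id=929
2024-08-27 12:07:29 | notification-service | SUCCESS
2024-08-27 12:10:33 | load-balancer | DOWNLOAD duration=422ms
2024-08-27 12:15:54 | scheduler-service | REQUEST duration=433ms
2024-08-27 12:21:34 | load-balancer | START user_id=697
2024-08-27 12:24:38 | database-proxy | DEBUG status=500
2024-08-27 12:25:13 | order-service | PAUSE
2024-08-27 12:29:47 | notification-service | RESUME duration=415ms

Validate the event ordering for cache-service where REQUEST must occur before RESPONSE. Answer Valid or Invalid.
Invalid

To validate ordering:

1. Required order: REQUEST → RESPONSE
2. Rule: REQUEST must occur before RESPONSE
3. Check actual order of events for cache-service
4. Result: Invalid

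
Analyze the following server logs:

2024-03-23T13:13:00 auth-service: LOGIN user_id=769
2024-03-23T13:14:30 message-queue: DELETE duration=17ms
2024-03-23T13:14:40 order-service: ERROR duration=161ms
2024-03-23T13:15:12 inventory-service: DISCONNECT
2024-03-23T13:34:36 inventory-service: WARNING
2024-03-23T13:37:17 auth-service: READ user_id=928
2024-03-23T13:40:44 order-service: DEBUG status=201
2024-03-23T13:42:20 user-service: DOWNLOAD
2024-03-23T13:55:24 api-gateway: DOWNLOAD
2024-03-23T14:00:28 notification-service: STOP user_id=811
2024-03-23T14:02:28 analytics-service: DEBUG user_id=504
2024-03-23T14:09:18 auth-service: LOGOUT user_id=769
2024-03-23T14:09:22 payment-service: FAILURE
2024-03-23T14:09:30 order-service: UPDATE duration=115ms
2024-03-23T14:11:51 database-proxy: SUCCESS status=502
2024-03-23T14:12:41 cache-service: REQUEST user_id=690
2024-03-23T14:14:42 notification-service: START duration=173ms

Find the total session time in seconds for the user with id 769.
3378

To calculate session duration:

1. Find LOGIN event for user_id=769: 2024-03-23T13:13:00
2. Find LOGOUT event for user_id=769: 2024-03-23T14:09:18
3. Session duration: 2024-03-23T14:09:18 - 2024-03-23T13:13:00 = 3378 seconds (56 minutes)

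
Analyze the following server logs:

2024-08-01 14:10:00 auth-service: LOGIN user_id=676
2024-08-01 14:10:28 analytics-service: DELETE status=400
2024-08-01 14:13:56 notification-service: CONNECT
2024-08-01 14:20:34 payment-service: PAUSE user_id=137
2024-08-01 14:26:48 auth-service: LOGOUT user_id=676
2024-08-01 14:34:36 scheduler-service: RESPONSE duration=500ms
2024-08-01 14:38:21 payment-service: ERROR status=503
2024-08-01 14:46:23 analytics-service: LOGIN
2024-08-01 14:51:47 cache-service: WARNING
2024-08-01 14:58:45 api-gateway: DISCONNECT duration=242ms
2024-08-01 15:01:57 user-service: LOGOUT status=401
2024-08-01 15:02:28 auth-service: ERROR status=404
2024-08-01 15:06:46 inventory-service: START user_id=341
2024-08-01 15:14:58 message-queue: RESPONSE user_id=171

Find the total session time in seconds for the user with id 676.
1008

To calculate session duration:

1. Find LOGIN event for user_id=676: 2024-08-01 14:10:00
2. Find LOGOUT event for user_id=676: 2024-08-01 14:26:48
3. Session duration: 2024-08-01 14:26:48 - 2024-08-01 14:10:00 = 1008 seconds (16 minutes)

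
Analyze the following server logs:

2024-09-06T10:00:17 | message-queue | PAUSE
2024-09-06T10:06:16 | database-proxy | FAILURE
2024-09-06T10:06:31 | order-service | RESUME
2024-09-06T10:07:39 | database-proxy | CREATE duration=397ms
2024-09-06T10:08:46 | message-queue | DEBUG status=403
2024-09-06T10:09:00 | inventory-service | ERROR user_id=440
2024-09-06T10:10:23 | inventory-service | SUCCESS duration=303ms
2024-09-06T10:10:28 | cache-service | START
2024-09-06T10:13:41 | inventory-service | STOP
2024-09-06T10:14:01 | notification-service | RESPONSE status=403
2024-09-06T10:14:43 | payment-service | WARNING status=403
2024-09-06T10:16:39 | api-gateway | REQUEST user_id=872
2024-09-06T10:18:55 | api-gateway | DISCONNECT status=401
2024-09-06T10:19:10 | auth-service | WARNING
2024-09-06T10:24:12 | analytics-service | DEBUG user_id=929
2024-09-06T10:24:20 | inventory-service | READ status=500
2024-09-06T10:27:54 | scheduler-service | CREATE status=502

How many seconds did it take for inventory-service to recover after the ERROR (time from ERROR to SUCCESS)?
83

To calculate recovery time:

1. Find ERROR event for inventory-service: 2024-09-06T10:09:00
2. Find next SUCCESS event for inventory-service: 2024-09-06T10:10:23
3. Recovery time: 2024-09-06T10:10:23 - 2024-09-06T10:09:00 = 83 seconds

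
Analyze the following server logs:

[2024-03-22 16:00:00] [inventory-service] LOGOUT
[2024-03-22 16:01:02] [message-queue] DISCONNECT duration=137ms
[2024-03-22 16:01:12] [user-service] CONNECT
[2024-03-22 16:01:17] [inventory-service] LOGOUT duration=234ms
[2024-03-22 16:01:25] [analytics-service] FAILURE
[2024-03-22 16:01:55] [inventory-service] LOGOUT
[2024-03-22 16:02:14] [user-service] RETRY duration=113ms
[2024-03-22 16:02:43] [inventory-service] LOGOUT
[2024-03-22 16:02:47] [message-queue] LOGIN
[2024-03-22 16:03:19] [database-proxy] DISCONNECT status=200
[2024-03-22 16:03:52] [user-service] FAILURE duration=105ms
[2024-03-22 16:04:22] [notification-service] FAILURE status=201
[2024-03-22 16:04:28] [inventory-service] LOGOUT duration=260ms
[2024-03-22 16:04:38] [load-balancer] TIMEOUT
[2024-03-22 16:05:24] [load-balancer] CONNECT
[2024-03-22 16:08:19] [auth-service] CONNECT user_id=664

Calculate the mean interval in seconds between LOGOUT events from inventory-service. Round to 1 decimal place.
67.0

To calculate average interval:

1. Find all LOGOUT events for inventory-service in order
2. Calculate time gaps between consecutive events
3. Compute mean of gaps: 268 / 4 = 67.0 seconds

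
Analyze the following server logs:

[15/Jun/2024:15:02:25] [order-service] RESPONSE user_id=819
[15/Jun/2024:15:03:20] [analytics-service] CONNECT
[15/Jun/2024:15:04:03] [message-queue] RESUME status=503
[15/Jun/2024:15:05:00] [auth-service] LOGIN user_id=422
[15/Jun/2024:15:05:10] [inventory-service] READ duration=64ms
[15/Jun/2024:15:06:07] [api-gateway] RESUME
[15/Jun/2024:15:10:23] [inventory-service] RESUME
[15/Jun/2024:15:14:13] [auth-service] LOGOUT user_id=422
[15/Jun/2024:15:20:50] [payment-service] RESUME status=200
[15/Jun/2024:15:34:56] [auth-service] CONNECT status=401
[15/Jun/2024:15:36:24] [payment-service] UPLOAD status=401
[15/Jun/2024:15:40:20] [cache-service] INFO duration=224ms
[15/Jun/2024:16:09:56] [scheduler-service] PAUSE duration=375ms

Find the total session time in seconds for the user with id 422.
553

To calculate session duration:

1. Find LOGIN event for user_id=422: 15/Jun/2024:15:05:00
2. Find LOGOUT event for user_id=422: 15/Jun/2024:15:14:13
3. Session duration: 15/Jun/2024:15:14:13 - 15/Jun/2024:15:05:00 = 553 seconds (9 minutes)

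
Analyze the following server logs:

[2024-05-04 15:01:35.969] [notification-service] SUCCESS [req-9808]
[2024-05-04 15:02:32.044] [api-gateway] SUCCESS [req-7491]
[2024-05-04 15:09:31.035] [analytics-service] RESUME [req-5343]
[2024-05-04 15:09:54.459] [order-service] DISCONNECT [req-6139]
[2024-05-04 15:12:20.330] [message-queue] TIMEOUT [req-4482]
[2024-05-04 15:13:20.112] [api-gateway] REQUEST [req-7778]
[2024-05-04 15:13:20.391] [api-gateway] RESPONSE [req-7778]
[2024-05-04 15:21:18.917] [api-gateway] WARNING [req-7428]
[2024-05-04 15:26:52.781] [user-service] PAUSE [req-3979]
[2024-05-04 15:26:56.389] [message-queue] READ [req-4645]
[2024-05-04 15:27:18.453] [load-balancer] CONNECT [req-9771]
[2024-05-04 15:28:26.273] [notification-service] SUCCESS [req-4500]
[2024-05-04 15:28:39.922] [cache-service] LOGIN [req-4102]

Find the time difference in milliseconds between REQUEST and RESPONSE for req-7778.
279

To calculate latency:

1. Find REQUEST with id req-7778: 2024-05-04 15:13:20.112
2. Find RESPONSE with id req-7778: 2024-05-04 15:13:20.391
3. Latency: 2024-05-04 15:13:20.391 - 2024-05-04 15:13:20.112 = 279ms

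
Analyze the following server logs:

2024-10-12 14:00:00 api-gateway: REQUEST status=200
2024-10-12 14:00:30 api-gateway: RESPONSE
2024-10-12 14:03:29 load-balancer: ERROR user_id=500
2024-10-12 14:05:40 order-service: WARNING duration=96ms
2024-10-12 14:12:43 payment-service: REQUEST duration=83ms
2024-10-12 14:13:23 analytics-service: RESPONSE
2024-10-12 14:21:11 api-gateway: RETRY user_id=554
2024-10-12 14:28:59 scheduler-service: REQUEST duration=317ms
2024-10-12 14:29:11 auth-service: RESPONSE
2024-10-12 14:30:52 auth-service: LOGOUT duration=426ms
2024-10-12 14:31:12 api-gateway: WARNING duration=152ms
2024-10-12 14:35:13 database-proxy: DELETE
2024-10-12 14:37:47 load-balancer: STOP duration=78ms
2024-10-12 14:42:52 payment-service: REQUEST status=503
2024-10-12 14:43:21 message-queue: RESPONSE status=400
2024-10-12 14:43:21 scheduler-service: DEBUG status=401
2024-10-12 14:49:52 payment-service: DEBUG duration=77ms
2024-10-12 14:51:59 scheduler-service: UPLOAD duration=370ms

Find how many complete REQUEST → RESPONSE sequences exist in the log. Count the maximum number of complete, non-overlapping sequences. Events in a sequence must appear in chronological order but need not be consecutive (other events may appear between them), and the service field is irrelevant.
4

To count sequences:

1. Look for pattern: REQUEST → RESPONSE
2. Greedily scan the log in chronological order, matching each sequence element in turn (ignoring service)
3. Each time the full pattern completes, increment the count and restart matching from the next event
4. Complete non-overlapping sequences found: 4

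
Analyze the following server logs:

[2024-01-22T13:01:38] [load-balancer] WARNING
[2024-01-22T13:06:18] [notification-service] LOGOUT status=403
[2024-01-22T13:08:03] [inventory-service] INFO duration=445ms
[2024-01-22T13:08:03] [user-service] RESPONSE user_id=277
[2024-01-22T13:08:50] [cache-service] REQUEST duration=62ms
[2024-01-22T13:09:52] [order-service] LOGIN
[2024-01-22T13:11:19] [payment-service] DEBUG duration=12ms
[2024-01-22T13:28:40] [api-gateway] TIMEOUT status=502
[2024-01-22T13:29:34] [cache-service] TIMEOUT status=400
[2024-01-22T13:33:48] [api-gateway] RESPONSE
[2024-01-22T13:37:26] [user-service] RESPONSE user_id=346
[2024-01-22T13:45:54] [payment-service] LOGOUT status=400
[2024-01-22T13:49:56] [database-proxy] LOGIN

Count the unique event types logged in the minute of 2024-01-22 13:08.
3

To count unique event types:

1. Filter events in the minute starting at 2024-01-22 13:08
2. Extract event types from matching entries
3. Count unique types: 3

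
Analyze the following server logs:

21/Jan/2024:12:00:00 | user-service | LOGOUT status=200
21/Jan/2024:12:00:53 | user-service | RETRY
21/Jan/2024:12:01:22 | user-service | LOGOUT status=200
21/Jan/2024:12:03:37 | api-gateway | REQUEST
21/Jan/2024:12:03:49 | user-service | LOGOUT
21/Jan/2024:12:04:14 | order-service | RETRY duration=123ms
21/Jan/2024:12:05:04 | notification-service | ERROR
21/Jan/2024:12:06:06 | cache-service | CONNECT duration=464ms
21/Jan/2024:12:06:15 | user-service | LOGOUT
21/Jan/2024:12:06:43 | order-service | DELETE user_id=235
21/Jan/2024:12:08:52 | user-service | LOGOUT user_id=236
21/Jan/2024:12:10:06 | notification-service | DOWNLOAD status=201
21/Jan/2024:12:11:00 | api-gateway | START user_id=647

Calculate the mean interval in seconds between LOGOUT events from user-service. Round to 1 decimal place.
133.0

To calculate average interval:

1. Find all LOGOUT events for user-service in order
2. Calculate time gaps between consecutive events
3. Compute mean of gaps: 532 / 4 = 133.0 seconds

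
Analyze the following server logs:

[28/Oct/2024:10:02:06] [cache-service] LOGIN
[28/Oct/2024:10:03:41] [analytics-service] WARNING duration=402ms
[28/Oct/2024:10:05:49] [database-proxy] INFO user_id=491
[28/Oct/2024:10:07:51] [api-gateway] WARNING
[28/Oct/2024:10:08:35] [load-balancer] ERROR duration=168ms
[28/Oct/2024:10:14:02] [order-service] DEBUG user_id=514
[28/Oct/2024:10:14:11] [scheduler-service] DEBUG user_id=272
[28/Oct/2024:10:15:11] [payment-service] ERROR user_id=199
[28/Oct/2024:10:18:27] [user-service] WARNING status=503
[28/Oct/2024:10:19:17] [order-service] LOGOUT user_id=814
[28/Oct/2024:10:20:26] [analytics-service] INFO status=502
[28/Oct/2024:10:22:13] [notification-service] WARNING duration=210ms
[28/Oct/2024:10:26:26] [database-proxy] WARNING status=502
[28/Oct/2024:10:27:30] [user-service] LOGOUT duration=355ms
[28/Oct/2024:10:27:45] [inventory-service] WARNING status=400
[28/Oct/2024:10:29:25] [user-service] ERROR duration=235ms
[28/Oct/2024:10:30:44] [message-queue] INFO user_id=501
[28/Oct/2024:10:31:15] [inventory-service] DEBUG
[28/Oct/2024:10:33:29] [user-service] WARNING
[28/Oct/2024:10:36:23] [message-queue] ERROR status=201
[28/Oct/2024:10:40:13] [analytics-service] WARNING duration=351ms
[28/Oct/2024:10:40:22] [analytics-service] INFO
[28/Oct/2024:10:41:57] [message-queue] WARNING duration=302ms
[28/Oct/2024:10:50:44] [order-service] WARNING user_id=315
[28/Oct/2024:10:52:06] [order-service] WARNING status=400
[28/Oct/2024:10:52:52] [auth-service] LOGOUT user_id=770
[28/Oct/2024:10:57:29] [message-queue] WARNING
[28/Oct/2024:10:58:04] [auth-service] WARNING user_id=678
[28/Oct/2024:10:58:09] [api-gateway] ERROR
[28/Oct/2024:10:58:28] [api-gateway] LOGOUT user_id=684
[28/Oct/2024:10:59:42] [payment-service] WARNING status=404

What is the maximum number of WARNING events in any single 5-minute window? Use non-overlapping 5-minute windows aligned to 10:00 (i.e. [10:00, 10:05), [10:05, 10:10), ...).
3

To find the burst window:

1. Divide the log period into non-overlapping 5-minute windows starting at 10:00
2. Count WARNING events in each window
3. Find the window with maximum count
4. Maximum events in a window: 3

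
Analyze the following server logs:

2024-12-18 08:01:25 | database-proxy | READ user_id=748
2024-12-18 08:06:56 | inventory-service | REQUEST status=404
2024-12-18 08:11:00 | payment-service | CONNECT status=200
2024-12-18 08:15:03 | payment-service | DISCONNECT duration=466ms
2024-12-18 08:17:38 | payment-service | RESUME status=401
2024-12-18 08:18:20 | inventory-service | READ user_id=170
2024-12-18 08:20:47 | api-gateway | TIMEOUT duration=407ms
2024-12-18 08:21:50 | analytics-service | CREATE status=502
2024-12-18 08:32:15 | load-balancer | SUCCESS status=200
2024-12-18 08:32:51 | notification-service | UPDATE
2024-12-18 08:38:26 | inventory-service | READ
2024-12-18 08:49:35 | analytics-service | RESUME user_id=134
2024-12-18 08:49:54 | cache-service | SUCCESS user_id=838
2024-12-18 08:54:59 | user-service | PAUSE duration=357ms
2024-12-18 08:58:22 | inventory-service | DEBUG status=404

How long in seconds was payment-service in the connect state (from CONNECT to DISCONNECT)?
243

To calculate state duration:

1. Find CONNECT event for payment-service: 2024-12-18 08:11:00
2. Find DISCONNECT event for payment-service: 2024-12-18 08:15:03
3. Calculate duration: 2024-12-18 08:15:03 - 2024-12-18 08:11:00 = 243 seconds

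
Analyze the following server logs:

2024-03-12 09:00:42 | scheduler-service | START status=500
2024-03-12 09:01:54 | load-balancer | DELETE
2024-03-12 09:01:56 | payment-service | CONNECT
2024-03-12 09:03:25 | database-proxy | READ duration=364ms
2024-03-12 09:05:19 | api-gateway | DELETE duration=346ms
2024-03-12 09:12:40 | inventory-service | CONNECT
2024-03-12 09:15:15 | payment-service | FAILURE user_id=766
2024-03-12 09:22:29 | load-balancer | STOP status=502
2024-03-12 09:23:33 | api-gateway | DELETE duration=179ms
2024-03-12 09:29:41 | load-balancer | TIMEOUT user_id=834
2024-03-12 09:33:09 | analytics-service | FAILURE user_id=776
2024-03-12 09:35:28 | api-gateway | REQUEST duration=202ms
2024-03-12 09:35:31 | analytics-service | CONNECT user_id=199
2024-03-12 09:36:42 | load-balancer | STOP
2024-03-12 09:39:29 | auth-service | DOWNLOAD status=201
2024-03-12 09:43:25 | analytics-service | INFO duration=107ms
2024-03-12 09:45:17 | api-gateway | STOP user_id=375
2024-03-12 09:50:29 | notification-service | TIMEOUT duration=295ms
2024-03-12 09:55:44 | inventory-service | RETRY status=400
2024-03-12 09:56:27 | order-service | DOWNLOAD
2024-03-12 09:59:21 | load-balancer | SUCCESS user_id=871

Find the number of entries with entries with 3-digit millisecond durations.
6

To find matching entries:

1. Pattern to match: entries with 3-digit millisecond durations
2. Scan each log entry for the pattern
3. Count matches: 6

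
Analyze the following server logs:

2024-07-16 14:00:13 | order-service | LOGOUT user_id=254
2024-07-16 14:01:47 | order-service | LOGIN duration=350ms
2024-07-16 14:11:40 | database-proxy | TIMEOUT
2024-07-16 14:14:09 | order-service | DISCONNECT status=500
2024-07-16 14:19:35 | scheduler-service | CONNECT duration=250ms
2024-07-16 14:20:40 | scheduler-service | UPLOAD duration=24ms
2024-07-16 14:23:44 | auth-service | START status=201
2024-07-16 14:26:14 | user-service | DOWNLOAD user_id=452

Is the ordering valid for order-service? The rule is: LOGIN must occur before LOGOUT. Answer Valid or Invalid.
Invalid

To validate ordering:

1. Required order: LOGIN → LOGOUT
2. Rule: LOGIN must occur before LOGOUT
3. Check actual order of events for order-service
4. Result: Invalid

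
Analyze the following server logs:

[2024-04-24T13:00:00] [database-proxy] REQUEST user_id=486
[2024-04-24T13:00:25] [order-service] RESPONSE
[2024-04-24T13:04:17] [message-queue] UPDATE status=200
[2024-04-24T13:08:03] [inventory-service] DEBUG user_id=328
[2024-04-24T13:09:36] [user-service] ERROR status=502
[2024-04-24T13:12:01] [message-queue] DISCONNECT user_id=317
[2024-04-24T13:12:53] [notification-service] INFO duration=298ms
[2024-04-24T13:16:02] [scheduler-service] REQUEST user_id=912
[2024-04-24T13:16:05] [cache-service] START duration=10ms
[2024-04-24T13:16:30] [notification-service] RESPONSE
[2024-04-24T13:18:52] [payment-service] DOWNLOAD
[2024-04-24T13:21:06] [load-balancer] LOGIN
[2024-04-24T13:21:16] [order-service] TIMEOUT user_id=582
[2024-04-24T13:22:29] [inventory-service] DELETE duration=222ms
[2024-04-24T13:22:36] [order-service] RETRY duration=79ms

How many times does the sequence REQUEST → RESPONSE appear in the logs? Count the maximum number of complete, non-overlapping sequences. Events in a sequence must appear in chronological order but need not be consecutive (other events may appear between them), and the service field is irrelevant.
2

To count sequences:

1. Look for pattern: REQUEST → RESPONSE
2. Greedily scan the log in chronological order, matching each sequence element in turn (ignoring service)
3. Each time the full pattern completes, increment the count and restart matching from the next event
4. Complete non-overlapping sequences found: 2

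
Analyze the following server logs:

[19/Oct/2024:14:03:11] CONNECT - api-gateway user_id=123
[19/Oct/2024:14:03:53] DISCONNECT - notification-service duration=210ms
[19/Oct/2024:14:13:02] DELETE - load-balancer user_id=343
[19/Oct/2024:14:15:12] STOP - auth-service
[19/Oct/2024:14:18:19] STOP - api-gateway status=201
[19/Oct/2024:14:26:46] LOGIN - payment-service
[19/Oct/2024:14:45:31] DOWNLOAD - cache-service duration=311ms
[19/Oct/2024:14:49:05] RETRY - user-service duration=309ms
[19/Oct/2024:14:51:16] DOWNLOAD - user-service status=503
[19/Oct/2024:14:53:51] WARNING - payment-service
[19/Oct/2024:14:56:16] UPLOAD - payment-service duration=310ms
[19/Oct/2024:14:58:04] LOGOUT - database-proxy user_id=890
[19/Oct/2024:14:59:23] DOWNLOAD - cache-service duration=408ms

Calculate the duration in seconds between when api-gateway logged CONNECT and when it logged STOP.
908

To find the time between events:

1. Locate the first CONNECT event for api-gateway: 19/Oct/2024:14:03:11
2. Locate the first STOP event for api-gateway: 19/Oct/2024:14:18:19
3. Calculate the difference: 19/Oct/2024:14:18:19 - 19/Oct/2024:14:03:11 = 908 seconds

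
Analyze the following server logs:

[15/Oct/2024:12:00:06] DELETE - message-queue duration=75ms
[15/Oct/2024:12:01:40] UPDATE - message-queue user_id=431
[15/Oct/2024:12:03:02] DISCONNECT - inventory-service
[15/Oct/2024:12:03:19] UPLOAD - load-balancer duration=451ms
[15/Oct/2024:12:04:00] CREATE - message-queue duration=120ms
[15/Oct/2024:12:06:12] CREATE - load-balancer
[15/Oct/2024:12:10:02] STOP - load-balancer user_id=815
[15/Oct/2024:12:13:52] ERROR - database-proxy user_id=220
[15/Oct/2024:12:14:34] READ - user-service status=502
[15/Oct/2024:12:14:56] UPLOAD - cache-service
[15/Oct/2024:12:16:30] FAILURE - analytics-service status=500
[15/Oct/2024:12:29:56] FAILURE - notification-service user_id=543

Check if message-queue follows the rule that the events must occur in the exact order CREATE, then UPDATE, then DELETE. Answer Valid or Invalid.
Invalid

To validate ordering:

1. Required order: CREATE → UPDATE → DELETE
2. Rule: the events must occur in the exact order CREATE, then UPDATE, then DELETE
3. Check actual order of events for message-queue
4. Result: Invalid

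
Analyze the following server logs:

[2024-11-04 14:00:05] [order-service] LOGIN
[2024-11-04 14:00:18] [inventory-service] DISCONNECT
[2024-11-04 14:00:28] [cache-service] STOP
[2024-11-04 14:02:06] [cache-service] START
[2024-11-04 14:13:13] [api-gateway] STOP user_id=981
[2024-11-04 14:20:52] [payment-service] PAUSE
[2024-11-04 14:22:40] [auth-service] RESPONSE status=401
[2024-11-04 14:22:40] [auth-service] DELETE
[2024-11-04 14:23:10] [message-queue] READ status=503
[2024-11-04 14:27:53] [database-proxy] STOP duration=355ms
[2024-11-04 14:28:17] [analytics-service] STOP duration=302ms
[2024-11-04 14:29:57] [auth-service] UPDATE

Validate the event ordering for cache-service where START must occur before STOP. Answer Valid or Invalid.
Invalid

To validate ordering:

1. Required order: START → STOP
2. Rule: START must occur before STOP
3. Check actual order of events for cache-service
4. Result: Invalid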